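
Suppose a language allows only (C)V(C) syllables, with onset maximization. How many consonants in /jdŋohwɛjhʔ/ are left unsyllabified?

Syllabifying with onset maximization leaves /j/, /d/, /h/, /ʔ/ stranded (at most one coda consonant is licensed; onsets are limited to one consonant).

4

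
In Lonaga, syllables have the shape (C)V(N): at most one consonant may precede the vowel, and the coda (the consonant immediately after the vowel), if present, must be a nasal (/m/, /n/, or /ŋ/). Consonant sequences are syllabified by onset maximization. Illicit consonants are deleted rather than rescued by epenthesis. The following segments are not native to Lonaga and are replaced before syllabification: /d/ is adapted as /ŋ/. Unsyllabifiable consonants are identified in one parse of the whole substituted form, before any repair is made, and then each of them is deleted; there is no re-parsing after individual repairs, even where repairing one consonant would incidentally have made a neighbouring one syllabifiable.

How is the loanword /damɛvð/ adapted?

Substitution: /d/ → /ŋ/, giving /ŋamɛvð/.
Syllabifying with onset maximization leaves /v/, /ð/ stranded (only a nasal (/m/, /n/, or /ŋ/) is licensed in coda position; onsets are limited to one consonant).
Deleting the stranded consonants removes /v/, /ð/.

ŋamɛ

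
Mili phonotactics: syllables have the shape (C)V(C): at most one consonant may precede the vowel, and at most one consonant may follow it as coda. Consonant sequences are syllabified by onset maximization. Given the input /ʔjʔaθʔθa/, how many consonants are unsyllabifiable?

Syllabifying with onset maximization leaves /ʔ/, /j/, /ʔ/ stranded (at most one coda consonant is licensed; onsets are limited to one consonant).

3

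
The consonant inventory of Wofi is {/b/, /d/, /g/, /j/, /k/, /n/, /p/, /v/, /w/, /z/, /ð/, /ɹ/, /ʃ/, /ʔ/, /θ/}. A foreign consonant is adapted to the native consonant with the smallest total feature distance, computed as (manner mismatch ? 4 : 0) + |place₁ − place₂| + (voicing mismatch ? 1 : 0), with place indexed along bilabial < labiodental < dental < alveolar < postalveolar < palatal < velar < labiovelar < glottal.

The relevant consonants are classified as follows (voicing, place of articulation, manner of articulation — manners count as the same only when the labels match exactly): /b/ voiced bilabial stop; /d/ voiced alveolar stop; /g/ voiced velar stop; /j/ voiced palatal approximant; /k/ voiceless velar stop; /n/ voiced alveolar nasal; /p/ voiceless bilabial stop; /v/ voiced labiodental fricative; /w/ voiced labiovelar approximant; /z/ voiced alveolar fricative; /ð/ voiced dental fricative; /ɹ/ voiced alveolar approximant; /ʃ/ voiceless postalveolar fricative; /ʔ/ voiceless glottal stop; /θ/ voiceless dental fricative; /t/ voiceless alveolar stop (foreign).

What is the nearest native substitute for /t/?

d

/d/ is closest: same manner (stop), place distance 0 (alveolar→alveolar), voicing differs (+1); total 1. Next closest is /k/ at distance 3.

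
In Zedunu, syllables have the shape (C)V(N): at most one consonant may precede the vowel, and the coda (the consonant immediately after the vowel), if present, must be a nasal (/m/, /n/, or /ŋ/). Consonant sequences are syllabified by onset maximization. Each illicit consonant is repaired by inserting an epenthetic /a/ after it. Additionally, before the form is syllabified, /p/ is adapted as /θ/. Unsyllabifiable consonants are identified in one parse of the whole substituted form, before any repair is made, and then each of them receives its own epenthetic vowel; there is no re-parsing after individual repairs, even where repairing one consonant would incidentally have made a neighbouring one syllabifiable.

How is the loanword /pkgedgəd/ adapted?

θakagedagəda

Substitution: /p/ → /θ/, giving /θkgedgəd/.
Syllabifying with onset maximization leaves /θ/, /k/, /d/, /d/ stranded (only a nasal (/m/, /n/, or /ŋ/) is licensed in coda position; onsets are limited to one consonant).
Each unlicensed consonant becomes the onset of a new syllable: /θ/ → /θa/, /k/ → /ka/, /d/ → /da/, /d/ → /da/.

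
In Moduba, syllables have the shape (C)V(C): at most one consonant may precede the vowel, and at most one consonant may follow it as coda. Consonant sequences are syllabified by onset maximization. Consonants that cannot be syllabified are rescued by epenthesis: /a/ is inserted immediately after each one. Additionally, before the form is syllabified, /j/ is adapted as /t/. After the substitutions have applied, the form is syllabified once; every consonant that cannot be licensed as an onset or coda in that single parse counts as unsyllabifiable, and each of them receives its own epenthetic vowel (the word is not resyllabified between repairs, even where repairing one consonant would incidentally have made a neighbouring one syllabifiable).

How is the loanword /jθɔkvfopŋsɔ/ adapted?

Substitution: /j/ → /t/, giving /tθɔkvfopŋsɔ/.
The consonants /t/, /v/, /ŋ/ cannot be parsed into a legal (C)V(C) syllable (at most one coda consonant is licensed; onsets are limited to one consonant).
Epenthesis after each stranded consonant: /t/ → /ta/, /v/ → /va/, /ŋ/ → /ŋa/.

taθɔkvafopŋasɔ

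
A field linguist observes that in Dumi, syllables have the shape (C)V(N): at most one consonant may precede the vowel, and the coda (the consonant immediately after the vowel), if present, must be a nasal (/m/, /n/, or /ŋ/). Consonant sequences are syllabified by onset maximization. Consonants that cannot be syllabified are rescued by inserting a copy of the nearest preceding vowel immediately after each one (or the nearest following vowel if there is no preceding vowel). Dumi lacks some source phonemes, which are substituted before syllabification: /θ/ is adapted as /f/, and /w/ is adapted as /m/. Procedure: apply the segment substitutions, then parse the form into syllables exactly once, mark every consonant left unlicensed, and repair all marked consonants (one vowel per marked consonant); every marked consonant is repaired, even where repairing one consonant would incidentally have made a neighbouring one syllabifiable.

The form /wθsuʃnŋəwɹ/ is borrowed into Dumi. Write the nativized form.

mufusuʃunuŋəmɹə

Substitution: /w/ → /m/, /θ/ → /f/, giving /mfsuʃnŋəmɹ/.
Syllabifying with onset maximization leaves /m/, /f/, /ʃ/, /n/, /ɹ/ stranded (only a nasal (/m/, /n/, or /ŋ/) is licensed in coda position; onsets are limited to one consonant).
Inserting the epenthetic vowel yields /m/ → /mu/, /f/ → /fu/, /ʃ/ → /ʃu/, /n/ → /nu/, /ɹ/ → /ɹə/.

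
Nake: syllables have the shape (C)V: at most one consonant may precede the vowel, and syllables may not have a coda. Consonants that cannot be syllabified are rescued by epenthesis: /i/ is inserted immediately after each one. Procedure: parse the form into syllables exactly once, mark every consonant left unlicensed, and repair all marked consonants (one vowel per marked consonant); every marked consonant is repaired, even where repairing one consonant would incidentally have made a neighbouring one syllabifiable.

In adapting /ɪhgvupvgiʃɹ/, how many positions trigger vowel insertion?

6

The unsyllabifiable consonants are /h/, /g/, /p/, /v/, /ʃ/, /ɹ/; each receives one epenthetic vowel.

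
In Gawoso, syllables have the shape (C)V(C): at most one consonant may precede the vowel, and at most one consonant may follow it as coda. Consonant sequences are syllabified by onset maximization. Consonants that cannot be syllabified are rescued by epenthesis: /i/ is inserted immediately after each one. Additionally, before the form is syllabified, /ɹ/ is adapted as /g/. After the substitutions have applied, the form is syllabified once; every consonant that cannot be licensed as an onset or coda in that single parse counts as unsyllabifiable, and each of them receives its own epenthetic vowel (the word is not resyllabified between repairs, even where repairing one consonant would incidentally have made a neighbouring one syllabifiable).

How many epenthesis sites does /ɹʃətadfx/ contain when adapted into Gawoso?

After substitution the input is /gʃətadfx/.
The unsyllabifiable consonants are /g/, /f/, /x/; each receives one epenthetic vowel.

3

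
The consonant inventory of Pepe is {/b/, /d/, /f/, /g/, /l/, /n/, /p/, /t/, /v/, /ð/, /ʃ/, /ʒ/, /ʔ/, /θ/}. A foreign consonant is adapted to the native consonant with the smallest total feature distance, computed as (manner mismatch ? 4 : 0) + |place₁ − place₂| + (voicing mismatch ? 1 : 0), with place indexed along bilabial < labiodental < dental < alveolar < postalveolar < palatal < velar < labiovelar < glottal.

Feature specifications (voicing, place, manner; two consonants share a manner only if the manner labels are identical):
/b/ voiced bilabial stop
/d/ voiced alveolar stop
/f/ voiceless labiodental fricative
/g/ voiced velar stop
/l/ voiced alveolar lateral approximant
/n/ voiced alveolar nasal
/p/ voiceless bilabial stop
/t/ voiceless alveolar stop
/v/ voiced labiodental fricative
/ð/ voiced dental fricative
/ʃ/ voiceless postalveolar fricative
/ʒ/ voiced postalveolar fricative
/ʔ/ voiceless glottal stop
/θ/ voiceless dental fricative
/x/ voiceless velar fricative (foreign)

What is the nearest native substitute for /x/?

/ʃ/ is closest: same manner (fricative), place distance 2 (velar→postalveolar), same voicing; total 2. Next closest is /ʒ/ at distance 3.

ʃ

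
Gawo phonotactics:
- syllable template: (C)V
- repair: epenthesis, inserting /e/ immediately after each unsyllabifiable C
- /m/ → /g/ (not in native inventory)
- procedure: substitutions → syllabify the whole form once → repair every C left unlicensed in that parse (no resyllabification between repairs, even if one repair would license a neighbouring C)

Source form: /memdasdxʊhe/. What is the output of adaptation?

Substitution: /m/ → /g/, giving /gegdasdxʊhe/.
The consonants /g/, /s/, /d/ cannot be parsed into a legal (C)V syllable (no codas are permitted; onsets are limited to one consonant).
Inserting the epenthetic vowel yields /g/ → /ge/, /s/ → /se/, /d/ → /de/.

gegedasedexʊhe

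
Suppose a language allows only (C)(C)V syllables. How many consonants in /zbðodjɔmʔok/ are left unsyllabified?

2

Syllabifying with onset maximization leaves /z/, /k/ stranded (no codas are permitted; onsets may contain at most 2 consonants).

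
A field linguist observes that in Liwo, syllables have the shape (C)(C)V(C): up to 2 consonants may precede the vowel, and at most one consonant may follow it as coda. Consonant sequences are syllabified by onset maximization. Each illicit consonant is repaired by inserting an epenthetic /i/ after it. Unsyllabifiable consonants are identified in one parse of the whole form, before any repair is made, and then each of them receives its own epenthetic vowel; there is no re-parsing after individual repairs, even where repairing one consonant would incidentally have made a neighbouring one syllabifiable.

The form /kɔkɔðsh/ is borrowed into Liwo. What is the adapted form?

Syllabifying with onset maximization leaves /s/, /h/ stranded (at most one coda consonant is licensed; onsets may contain at most 2 consonants).
Inserting the epenthetic vowel yields /s/ → /si/, /h/ → /hi/.

kɔkɔðsihi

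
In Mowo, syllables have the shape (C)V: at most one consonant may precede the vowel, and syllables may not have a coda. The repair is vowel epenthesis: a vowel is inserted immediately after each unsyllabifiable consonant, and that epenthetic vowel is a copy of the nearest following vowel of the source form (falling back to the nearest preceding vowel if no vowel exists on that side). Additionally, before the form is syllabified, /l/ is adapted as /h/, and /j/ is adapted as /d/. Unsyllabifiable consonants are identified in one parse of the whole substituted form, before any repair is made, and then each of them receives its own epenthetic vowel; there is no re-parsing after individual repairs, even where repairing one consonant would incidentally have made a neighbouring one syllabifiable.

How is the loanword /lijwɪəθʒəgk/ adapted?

Substitution: /l/ → /h/, /j/ → /d/, giving /hidwɪəθʒəgk/.
The consonants /d/, /θ/, /g/, /k/ cannot be parsed into a legal (C)V syllable (no codas are permitted; onsets are limited to one consonant).
Epenthesis after each stranded consonant: /d/ → /dɪ/, /θ/ → /θə/, /g/ → /gə/, /k/ → /kə/.

hidɪwɪəθəʒəgəkə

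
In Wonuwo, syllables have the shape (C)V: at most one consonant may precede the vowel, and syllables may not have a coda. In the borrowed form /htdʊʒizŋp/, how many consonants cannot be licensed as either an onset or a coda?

The consonants /h/, /t/, /z/, /ŋ/, /p/ cannot be parsed into a legal (C)V syllable (no codas are permitted; onsets are limited to one consonant).

5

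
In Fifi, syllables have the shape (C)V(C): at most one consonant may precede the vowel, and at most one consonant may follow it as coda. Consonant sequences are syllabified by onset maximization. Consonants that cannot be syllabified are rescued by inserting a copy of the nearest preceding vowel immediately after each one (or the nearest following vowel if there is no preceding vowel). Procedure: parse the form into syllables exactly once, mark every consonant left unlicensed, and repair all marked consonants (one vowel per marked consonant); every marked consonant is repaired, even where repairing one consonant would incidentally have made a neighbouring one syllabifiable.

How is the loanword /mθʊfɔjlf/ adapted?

Syllabifying with onset maximization leaves /m/, /l/, /f/ stranded (at most one coda consonant is licensed; onsets are limited to one consonant).
Epenthesis after each stranded consonant: /m/ → /mʊ/, /l/ → /lɔ/, /f/ → /fɔ/.

mʊθʊfɔjlɔfɔ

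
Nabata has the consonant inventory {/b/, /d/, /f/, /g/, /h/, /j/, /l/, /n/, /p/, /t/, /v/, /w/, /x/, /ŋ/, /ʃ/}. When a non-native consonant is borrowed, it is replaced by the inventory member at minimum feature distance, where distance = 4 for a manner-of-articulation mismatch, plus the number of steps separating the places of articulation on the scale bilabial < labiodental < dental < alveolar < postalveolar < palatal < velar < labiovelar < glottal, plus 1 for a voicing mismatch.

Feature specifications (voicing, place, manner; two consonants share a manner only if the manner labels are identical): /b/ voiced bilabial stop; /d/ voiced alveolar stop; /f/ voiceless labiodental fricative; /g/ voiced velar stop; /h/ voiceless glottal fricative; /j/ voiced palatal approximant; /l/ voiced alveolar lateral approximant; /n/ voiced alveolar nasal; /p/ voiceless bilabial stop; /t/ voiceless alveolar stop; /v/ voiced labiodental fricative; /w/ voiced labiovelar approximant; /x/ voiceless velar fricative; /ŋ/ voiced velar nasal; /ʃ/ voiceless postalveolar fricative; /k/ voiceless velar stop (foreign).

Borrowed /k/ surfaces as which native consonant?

g

/g/ is closest: same manner (stop), place distance 0 (velar→velar), voicing differs (+1); total 1. Next closest is /t/ at distance 3.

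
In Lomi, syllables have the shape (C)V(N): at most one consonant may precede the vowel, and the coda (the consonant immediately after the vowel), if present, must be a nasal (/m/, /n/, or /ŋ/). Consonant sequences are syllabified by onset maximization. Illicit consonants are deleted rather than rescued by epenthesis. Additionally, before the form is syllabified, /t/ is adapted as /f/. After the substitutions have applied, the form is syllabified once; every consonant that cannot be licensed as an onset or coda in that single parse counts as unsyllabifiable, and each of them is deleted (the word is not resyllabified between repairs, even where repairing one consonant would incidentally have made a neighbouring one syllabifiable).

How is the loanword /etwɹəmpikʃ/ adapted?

eɹəmpi

Substitution: /t/ → /f/, giving /efwɹəmpikʃ/.
The consonants /f/, /w/, /k/, /ʃ/ cannot be parsed into a legal (C)V(N) syllable (only a nasal (/m/, /n/, or /ŋ/) is licensed in coda position; onsets are limited to one consonant).
Deleting the stranded consonants removes /f/, /w/, /k/, /ʃ/.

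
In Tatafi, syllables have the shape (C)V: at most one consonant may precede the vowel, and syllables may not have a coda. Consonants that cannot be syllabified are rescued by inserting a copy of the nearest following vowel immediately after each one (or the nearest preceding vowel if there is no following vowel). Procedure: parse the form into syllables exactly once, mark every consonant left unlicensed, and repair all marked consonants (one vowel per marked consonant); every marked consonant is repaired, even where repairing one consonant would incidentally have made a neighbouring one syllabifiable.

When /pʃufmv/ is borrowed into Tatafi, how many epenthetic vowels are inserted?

The unsyllabifiable consonants are /p/, /f/, /m/, /v/; each receives one epenthetic vowel.

4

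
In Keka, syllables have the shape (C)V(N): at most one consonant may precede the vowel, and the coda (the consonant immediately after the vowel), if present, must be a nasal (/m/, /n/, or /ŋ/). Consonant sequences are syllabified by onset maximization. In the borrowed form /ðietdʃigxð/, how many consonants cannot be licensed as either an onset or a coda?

5

The consonants /t/, /d/, /g/, /x/, /ð/ cannot be parsed into a legal (C)V(N) syllable (only a nasal (/m/, /n/, or /ŋ/) is licensed in coda position; onsets are limited to one consonant).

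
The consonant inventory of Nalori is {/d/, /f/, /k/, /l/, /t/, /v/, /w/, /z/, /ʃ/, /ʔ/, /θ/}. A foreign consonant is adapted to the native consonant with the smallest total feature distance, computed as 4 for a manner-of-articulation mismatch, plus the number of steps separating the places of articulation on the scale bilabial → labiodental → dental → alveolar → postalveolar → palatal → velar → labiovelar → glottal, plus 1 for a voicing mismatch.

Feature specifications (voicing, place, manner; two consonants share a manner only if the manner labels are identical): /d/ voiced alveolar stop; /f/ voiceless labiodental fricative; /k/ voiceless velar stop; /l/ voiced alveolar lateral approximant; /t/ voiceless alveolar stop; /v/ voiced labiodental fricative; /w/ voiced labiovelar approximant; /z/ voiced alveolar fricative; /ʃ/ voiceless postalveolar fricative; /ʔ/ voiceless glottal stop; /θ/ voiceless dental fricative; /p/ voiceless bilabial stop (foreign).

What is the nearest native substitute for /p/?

t

/t/ is closest: same manner (stop), place distance 3 (bilabial→alveolar), same voicing; total 3. Next closest is /d/ at distance 4.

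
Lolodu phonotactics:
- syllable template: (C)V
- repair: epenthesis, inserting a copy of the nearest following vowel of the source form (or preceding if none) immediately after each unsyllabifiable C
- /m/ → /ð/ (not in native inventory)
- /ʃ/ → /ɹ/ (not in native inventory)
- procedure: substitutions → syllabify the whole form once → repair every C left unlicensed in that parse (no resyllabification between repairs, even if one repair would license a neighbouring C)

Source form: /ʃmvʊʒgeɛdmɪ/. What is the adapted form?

Substitution: /ʃ/ → /ɹ/, /m/ → /ð/, giving /ɹðvʊʒgeɛdðɪ/.
Syllabifying with onset maximization leaves /ɹ/, /ð/, /ʒ/, /d/ stranded (no codas are permitted; onsets are limited to one consonant).
Epenthesis after each stranded consonant: /ɹ/ → /ɹʊ/, /ð/ → /ðʊ/, /ʒ/ → /ʒe/, /d/ → /dɪ/.

ɹʊðʊvʊʒegeɛdɪðɪ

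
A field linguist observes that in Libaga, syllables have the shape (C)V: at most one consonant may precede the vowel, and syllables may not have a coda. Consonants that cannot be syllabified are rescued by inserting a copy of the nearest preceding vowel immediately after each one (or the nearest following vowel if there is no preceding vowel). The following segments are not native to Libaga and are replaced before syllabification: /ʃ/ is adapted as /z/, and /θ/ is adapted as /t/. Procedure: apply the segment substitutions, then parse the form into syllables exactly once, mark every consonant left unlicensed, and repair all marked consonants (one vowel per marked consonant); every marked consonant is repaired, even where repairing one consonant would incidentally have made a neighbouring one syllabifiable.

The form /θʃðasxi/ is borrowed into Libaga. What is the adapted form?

tazaðasaxi

Substitution: /θ/ → /t/, /ʃ/ → /z/, giving /tzðasxi/.
The consonants /t/, /z/, /s/ cannot be parsed into a legal (C)V syllable (no codas are permitted; onsets are limited to one consonant).
Each unlicensed consonant becomes the onset of a new syllable: /t/ → /ta/, /z/ → /za/, /s/ → /sa/.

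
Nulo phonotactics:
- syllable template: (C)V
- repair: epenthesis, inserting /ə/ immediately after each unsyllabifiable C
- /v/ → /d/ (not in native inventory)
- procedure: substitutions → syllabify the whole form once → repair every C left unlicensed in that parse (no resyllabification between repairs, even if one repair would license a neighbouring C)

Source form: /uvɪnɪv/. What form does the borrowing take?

Substitution: /v/ → /d/, giving /udɪnɪd/.
Under (C)V, the unsyllabifiable consonants are /d/ (no codas are permitted; onsets are limited to one consonant).
Each unlicensed consonant becomes the onset of a new syllable: /d/ → /də/.

udɪnɪdə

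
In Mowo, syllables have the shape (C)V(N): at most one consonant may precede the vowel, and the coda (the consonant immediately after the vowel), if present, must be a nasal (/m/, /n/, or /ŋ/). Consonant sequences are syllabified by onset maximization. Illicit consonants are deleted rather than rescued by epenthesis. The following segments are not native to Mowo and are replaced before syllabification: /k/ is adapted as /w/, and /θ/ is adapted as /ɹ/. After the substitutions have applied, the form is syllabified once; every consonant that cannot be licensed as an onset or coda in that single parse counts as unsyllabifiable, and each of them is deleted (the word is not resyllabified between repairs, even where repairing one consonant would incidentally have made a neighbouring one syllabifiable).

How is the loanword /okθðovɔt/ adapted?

oðovɔ

Substitution: /k/ → /w/, /θ/ → /ɹ/, giving /owɹðovɔt/.
The consonants /w/, /ɹ/, /t/ cannot be parsed into a legal (C)V(N) syllable (only a nasal (/m/, /n/, or /ŋ/) is licensed in coda position; onsets are limited to one consonant).
Deletion applies to /w/, /ɹ/, /t/.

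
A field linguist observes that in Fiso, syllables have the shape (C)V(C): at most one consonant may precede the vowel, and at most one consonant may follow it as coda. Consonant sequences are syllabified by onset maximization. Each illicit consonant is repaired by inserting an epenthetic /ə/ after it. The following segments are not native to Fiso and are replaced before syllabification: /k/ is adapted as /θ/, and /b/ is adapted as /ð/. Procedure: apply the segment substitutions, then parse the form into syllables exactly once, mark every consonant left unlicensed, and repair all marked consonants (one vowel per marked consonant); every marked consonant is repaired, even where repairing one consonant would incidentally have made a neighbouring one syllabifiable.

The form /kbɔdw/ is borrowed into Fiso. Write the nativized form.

θəðɔdwə

Substitution: /k/ → /θ/, /b/ → /ð/, giving /θðɔdw/.
Syllabifying with onset maximization leaves /θ/, /w/ stranded (at most one coda consonant is licensed; onsets are limited to one consonant).
Inserting the epenthetic vowel yields /θ/ → /θə/, /w/ → /wə/.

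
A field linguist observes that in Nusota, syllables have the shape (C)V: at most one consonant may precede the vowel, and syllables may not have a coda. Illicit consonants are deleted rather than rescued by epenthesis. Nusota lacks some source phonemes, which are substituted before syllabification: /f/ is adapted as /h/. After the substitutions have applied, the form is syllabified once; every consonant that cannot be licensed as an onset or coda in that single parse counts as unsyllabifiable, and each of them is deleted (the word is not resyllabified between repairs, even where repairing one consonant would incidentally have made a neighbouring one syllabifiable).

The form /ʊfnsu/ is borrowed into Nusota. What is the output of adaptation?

Substitution: /f/ → /h/, giving /ʊhnsu/.
Under (C)V, the unsyllabifiable consonants are /h/, /n/ (no codas are permitted; onsets are limited to one consonant).
Each unlicensed consonant is deleted: /h/, /n/.

ʊsu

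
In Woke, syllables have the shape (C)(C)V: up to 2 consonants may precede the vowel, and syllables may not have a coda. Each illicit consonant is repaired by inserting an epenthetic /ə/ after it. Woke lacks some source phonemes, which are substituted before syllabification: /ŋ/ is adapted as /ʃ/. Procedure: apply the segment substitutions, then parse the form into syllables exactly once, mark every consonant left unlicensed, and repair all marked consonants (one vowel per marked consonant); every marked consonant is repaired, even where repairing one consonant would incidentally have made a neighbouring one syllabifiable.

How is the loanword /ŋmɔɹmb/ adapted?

Substitution: /ŋ/ → /ʃ/, giving /ʃmɔɹmb/.
The consonants /ɹ/, /m/, /b/ cannot be parsed into a legal (C)(C)V syllable (no codas are permitted; onsets may contain at most 2 consonants).
Epenthesis after each stranded consonant: /ɹ/ → /ɹə/, /m/ → /mə/, /b/ → /bə/.

ʃmɔɹəməbə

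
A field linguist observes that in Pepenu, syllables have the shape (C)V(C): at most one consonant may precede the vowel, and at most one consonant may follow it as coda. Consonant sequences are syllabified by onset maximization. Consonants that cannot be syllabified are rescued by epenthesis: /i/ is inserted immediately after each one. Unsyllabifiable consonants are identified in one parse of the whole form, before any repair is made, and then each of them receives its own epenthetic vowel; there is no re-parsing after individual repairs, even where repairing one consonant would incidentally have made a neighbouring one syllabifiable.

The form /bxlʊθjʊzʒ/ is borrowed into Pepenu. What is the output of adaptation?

Under (C)V(C), the unsyllabifiable consonants are /b/, /x/, /ʒ/ (at most one coda consonant is licensed; onsets are limited to one consonant).
Epenthesis after each stranded consonant: /b/ → /bi/, /x/ → /xi/, /ʒ/ → /ʒi/.

bixilʊθjʊzʒi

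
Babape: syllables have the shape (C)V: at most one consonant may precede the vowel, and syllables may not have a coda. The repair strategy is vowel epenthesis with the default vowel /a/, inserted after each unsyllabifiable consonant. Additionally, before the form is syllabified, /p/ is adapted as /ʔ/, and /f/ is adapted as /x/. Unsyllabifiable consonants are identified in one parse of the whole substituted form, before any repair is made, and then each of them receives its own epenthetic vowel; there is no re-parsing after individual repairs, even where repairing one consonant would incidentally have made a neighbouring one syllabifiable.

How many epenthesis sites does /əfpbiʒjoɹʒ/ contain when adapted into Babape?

5

After substitution the input is /əxʔbiʒjoɹʒ/.
The unsyllabifiable consonants are /x/, /ʔ/, /ʒ/, /ɹ/, /ʒ/; each receives one epenthetic vowel.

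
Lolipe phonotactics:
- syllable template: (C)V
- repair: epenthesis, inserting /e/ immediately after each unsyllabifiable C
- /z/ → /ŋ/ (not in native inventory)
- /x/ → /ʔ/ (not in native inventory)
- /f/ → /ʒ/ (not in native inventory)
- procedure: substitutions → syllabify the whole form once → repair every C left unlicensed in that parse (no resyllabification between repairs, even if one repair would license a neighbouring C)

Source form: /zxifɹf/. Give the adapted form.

ŋeʔiʒeɹeʒe

Substitution: /z/ → /ŋ/, /x/ → /ʔ/, /f/ → /ʒ/, giving /ŋʔiʒɹʒ/.
Under (C)V, the unsyllabifiable consonants are /ŋ/, /ʒ/, /ɹ/, /ʒ/ (no codas are permitted; onsets are limited to one consonant).
Epenthesis after each stranded consonant: /ŋ/ → /ŋe/, /ʒ/ → /ʒe/, /ɹ/ → /ɹe/, /ʒ/ → /ʒe/.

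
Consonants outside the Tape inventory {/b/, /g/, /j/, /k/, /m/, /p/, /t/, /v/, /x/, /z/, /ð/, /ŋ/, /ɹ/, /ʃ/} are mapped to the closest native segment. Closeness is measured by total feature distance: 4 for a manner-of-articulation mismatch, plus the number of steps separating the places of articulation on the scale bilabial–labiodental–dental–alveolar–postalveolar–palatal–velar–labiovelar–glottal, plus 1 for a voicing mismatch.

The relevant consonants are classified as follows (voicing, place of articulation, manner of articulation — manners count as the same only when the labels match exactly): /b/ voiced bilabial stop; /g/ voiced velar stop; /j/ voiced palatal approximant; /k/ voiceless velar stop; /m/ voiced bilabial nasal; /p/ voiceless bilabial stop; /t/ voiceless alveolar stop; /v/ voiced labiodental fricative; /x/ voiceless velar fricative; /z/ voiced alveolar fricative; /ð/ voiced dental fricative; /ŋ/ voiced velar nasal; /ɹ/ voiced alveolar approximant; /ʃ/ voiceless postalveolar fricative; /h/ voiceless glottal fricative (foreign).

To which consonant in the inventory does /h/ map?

x

/x/ is closest: same manner (fricative), place distance 2 (glottal→velar), same voicing; total 2. Next closest is /ʃ/ at distance 4.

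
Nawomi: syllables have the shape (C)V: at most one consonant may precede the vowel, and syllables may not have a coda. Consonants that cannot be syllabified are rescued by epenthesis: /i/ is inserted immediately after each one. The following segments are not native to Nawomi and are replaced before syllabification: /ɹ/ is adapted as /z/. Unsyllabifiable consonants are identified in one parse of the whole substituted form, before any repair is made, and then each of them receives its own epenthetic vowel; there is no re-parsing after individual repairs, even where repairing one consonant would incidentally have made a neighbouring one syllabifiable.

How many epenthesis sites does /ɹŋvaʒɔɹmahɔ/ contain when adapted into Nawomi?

3

After substitution the input is /zŋvaʒɔzmahɔ/.
The unsyllabifiable consonants are /z/, /ŋ/, /z/; each receives one epenthetic vowel.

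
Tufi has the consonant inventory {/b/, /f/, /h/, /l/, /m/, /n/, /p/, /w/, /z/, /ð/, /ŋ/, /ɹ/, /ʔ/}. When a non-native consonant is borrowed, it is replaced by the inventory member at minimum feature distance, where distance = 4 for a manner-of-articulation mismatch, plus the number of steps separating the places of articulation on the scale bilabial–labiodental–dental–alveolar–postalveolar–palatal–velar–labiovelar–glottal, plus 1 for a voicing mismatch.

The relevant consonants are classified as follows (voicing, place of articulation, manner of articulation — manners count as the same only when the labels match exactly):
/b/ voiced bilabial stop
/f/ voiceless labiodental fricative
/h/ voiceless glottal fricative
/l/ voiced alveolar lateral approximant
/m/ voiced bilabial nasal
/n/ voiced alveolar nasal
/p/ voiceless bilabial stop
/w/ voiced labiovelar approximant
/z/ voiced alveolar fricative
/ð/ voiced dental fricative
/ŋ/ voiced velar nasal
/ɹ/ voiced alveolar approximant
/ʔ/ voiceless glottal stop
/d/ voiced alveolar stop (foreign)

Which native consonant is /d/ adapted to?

b

/b/ is closest: same manner (stop), place distance 3 (alveolar→bilabial), same voicing; total 3. Next closest is /l/ at distance 4.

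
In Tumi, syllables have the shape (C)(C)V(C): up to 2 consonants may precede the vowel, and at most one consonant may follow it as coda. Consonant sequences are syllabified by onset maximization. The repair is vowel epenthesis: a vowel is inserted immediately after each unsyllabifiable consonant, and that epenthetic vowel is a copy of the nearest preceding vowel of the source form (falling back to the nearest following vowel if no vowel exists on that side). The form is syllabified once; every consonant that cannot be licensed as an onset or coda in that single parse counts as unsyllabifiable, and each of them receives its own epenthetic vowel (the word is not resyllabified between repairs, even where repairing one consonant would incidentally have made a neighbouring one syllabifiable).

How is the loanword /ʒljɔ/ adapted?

ʒɔljɔ

Syllabifying with onset maximization leaves /ʒ/ stranded (at most one coda consonant is licensed; onsets may contain at most 2 consonants).
Each unlicensed consonant becomes the onset of a new syllable: /ʒ/ → /ʒɔ/.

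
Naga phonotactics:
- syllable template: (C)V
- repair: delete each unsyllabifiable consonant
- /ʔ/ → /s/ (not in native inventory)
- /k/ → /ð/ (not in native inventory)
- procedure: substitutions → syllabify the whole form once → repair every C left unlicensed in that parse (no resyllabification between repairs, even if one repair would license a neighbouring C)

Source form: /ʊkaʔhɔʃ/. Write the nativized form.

Substitution: /k/ → /ð/, /ʔ/ → /s/, giving /ʊðashɔʃ/.
Under (C)V, the unsyllabifiable consonants are /s/, /ʃ/ (no codas are permitted; onsets are limited to one consonant).
Deleting the stranded consonants removes /s/, /ʃ/.

ʊðahɔ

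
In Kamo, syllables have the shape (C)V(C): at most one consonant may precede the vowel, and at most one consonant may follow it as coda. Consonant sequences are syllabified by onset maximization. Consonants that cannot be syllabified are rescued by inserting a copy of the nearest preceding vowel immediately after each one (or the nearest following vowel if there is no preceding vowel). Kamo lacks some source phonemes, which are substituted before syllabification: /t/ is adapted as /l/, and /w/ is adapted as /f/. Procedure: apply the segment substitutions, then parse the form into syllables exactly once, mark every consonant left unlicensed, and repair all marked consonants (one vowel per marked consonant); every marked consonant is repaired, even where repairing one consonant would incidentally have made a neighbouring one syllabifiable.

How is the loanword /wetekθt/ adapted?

Substitution: /w/ → /f/, /t/ → /l/, giving /felekθl/.
Under (C)V(C), the unsyllabifiable consonants are /θ/, /l/ (at most one coda consonant is licensed; onsets are limited to one consonant).
Each unlicensed consonant becomes the onset of a new syllable: /θ/ → /θe/, /l/ → /le/.

felekθele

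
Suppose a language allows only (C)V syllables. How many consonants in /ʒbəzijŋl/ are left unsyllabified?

4

Syllabifying with onset maximization leaves /ʒ/, /j/, /ŋ/, /l/ stranded (no codas are permitted; onsets are limited to one consonant).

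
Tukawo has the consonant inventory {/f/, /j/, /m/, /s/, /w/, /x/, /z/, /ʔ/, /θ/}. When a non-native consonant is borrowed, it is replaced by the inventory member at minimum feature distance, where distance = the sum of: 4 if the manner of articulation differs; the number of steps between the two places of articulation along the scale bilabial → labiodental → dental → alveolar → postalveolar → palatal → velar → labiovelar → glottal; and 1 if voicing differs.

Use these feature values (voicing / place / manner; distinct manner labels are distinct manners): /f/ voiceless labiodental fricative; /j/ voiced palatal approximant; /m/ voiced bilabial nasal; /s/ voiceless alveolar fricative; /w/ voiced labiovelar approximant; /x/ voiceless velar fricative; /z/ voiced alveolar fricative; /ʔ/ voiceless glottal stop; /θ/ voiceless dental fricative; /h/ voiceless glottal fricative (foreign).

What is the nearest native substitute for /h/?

/x/ is closest: same manner (fricative), place distance 2 (glottal→velar), same voicing; total 2. Next closest is /ʔ/ at distance 4.

x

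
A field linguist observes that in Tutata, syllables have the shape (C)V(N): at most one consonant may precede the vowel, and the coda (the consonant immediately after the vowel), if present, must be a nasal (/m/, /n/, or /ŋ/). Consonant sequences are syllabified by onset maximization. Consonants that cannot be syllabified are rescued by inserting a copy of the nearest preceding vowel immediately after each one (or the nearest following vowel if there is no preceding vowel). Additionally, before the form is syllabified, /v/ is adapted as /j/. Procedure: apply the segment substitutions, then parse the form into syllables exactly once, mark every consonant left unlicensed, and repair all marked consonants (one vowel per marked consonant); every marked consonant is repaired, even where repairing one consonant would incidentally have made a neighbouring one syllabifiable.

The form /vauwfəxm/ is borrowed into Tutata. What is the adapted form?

jauwufəxəmə

Substitution: /v/ → /j/, giving /jauwfəxm/.
The consonants /w/, /x/, /m/ cannot be parsed into a legal (C)V(N) syllable (only a nasal (/m/, /n/, or /ŋ/) is licensed in coda position; onsets are limited to one consonant).
Each unlicensed consonant becomes the onset of a new syllable: /w/ → /wu/, /x/ → /xə/, /m/ → /mə/.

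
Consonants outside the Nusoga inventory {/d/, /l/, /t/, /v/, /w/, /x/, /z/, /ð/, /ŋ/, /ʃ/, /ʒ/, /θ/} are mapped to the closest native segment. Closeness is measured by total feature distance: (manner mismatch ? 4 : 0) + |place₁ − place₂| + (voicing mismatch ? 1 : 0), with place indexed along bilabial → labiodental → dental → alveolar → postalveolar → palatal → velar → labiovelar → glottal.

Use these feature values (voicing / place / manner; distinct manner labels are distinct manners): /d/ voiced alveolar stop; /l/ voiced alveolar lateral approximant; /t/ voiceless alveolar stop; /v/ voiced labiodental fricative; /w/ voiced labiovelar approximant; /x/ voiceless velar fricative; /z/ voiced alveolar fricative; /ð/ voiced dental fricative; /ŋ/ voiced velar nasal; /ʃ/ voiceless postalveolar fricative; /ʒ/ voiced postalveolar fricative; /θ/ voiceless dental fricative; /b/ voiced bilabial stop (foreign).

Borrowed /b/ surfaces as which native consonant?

/d/ is closest: same manner (stop), place distance 3 (bilabial→alveolar), same voicing; total 3. Next closest is /t/ at distance 4.

d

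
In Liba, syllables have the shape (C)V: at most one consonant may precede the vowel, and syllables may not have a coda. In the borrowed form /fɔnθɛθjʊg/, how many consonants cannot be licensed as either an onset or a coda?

3

Under (C)V, the unsyllabifiable consonants are /n/, /θ/, /g/ (no codas are permitted; onsets are limited to one consonant).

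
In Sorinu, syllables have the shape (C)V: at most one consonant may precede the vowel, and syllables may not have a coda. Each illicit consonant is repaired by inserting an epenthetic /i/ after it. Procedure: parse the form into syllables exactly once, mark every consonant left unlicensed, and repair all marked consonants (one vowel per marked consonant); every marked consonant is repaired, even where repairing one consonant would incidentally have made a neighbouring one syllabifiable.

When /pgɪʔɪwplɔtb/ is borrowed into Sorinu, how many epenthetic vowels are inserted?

The unsyllabifiable consonants are /p/, /w/, /p/, /t/, /b/; each receives one epenthetic vowel.

5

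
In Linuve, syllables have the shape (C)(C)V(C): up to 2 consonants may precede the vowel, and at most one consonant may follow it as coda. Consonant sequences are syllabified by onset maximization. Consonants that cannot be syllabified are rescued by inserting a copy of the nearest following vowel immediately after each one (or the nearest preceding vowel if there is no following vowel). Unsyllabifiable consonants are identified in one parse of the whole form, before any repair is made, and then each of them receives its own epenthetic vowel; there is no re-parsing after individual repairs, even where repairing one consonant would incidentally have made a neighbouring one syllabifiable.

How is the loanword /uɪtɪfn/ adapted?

Under (C)(C)V(C), the unsyllabifiable consonants are /n/ (at most one coda consonant is licensed; onsets may contain at most 2 consonants).
Each unlicensed consonant becomes the onset of a new syllable: /n/ → /nɪ/.

uɪtɪfnɪ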